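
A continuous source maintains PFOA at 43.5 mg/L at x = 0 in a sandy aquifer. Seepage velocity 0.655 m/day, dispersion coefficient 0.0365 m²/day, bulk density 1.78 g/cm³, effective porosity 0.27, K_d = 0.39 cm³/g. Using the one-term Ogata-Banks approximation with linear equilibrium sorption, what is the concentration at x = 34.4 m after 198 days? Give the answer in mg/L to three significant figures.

Retardation factor R = 1 + ρ_b·K_d/n = 1 + 1.78 × 0.39/0.27 = 3.571.
Sorption retards both mechanisms: v_R = v/R = 0.1834 m/day, D_R = D/R = 0.01022 m²/day.
v_R·t = 0.1834 × 198 = 36.3132 m; 2√(D_R t) = 2.845 m; argument = (34.4 − 36.3132)/2.845 = -0.6725.
C = C₀ × ½·erfc(-0.6725) = 43.5 × 0.8292 = 36.1 mg/L.

36.1 mg/L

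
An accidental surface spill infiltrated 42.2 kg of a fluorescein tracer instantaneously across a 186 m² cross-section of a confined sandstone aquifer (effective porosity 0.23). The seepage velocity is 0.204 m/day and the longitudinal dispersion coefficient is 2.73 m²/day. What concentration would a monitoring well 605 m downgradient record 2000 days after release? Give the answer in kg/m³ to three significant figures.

For an instantaneous plane source, C(x,t) = M/(n_e·A·√(4πDt)) · exp(−(x−vt)²/(4Dt)), with n_e·A the pore (flow) area.
Plume center vt = 0.204 × 2000 = 408 m, so the well at 605 m is 197 m downgradient of the peak.
√(4πDt) = 261.9 m, giving peak height M/(n_e·A·√(4πDt)) = 42.2/(0.23 × 186 × 261.9) = 0.003766 kg/m³.
(x−vt)²/(4Dt) = (197)²/(4 × 2.73 × 2000) = 1.777; exp(−1.777) = 0.1691.
C = 0.003766 × 0.1691 = 0.000637 kg/m³.

0.000637 kg/m³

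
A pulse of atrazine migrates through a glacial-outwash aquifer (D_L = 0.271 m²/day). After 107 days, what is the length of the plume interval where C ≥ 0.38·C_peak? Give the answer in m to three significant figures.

The plume is Gaussian with σ = √(2Dt) = √(2 × 0.271 × 107) = 7.615 m.
C/C_peak = exp(−Δx²/(2σ²)) = 0.38 ⇒ Δx = σ·√(−2 ln 0.38) = 7.615 × 1.391 = 10.59 m.
Width = 2Δx = 21.2 m.

21.2 m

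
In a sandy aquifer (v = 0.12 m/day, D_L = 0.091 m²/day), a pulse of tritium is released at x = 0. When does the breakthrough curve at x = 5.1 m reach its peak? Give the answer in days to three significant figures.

For the 1D instantaneous-source solution, setting ∂C/∂t = 0 at fixed x gives v²t² + 2Dt − x² = 0, so t = (√(D² + v²x²) − D)/v².
√(D² + v²x²) = √(0.091² + 0.12² × 5.1²) = 0.6187; v² = 0.0144.
t = (0.6187 − 0.091)/0.0144 = 36.6 days (vs. the pure-advection estimate x/v = 42.5 d).

36.6 days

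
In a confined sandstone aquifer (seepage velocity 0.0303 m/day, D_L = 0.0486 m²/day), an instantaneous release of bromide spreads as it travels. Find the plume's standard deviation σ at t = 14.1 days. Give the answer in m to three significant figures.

1.17 m

Dispersive spreading gives a Gaussian with σ² = 2Dt; advection only shifts the center.
σ = √(2 × 0.0486 × 14.1) = 1.17 m.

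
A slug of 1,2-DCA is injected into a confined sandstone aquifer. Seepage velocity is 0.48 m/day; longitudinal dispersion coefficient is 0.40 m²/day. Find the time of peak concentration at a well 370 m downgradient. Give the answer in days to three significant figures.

For the 1D instantaneous-source solution, setting ∂C/∂t = 0 at fixed x gives v²t² + 2Dt − x² = 0, so t = (√(D² + v²x²) − D)/v².
√(D² + v²x²) = √(0.40² + 0.48² × 370²) = 177.6; v² = 0.2304.
t = (177.6 − 0.40)/0.2304 = 769 days (vs. the pure-advection estimate x/v = 771 d).

769 days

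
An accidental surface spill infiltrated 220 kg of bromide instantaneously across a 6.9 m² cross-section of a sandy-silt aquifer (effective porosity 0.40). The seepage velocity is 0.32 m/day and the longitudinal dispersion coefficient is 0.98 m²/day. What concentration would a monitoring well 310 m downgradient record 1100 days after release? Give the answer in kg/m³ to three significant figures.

For an instantaneous plane source, C(x,t) = M/(n_e·A·√(4πDt)) · exp(−(x−vt)²/(4Dt)), with n_e·A the pore (flow) area.
Plume center vt = 0.32 × 1100 = 352 m, so the well at 310 m is 42 m upgradient of the peak.
√(4πDt) = 116.4 m, giving peak height M/(n_e·A·√(4πDt)) = 220/(0.40 × 6.9 × 116.4) = 0.6848 kg/m³.
(x−vt)²/(4Dt) = (-42)²/(4 × 0.98 × 1100) = 0.4091; exp(−0.4091) = 0.6642.
C = 0.6848 × 0.6642 = 0.455 kg/m³.

0.455 kg/m³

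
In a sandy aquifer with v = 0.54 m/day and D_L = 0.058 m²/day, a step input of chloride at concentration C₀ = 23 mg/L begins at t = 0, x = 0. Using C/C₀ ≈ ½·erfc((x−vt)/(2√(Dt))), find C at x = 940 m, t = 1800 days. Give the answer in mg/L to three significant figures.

For a continuous step input, C/C₀ ≈ ½·erfc((x−vt)/(2√(Dt))).
vt = 0.54 × 1800 = 972 m and 2√(Dt) = 2√(0.058 × 1800) = 20.44 m.
Argument (x−vt)/(2√(Dt)) = (940 − 972)/20.44 = -1.566; ½·erfc(-1.566) = 0.9866.
C = 23 × 0.9866 = 22.7 mg/L.

22.7 mg/L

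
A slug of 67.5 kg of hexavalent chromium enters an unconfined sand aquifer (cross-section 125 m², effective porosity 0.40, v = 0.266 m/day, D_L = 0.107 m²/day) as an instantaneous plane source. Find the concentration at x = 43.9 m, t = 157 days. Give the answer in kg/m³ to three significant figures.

For an instantaneous plane source, C(x,t) = M/(n_e·A·√(4πDt)) · exp(−(x−vt)²/(4Dt)), with n_e·A the pore (flow) area.
Plume center vt = 0.266 × 157 = 41.762 m, so the well at 43.9 m is 2.138 m downgradient of the peak.
√(4πDt) = 14.53 m, giving peak height M/(n_e·A·√(4πDt)) = 67.5/(0.40 × 125 × 14.53) = 0.09291 kg/m³.
(x−vt)²/(4Dt) = (2.138)²/(4 × 0.107 × 157) = 0.06803; exp(−0.06803) = 0.9342.
C = 0.09291 × 0.9342 = 0.0868 kg/m³.

0.0868 kg/m³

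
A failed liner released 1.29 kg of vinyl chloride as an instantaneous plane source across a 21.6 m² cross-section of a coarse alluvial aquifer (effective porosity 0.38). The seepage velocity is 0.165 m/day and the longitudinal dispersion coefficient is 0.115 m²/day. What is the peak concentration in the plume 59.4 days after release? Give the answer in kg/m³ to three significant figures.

0.0170 kg/m³

The peak of an instantaneous 1D plume sits at x = vt; there the Gaussian factor is 1 and C_max = M/(n_e·A·√(4πDt)), where n_e·A is the pore area the mass is dissolved in.
√(4πDt) = √(4π × 0.115 × 59.4) = 9.265 m, so C_max = 1.29/(0.38 × 21.6 × 9.265) = 0.0170 kg/m³.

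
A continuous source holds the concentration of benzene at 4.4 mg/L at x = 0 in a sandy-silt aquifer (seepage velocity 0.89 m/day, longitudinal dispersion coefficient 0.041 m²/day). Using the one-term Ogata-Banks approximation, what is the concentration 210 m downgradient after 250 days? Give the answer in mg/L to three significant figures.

For a continuous step input, C/C₀ ≈ ½·erfc((x−vt)/(2√(Dt))).
vt = 0.89 × 250 = 222.5 m and 2√(Dt) = 2√(0.041 × 250) = 6.403 m.
Argument (x−vt)/(2√(Dt)) = (210 − 222.5)/6.403 = -1.952; ½·erfc(-1.952) = 0.9971.
C = 4.4 × 0.9971 = 4.39 mg/L.

4.39 mg/L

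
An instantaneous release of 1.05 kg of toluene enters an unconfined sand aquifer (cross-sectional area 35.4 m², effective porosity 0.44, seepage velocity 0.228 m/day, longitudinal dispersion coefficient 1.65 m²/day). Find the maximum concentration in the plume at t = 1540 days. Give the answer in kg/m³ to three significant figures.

The peak of an instantaneous 1D plume sits at x = vt; there the Gaussian factor is 1 and C_max = M/(n_e·A·√(4πDt)), where n_e·A is the pore area the mass is dissolved in.
√(4πDt) = √(4π × 1.65 × 1540) = 178.7 m, so C_max = 1.05/(0.44 × 35.4 × 178.7) = 0.000377 kg/m³.

0.000377 kg/m³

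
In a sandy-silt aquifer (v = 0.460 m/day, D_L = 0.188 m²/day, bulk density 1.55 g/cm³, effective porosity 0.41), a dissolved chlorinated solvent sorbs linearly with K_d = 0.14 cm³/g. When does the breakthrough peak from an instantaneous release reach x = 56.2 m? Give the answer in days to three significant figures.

185 days

Retardation factor R = 1 + ρ_b·K_d/n = 1 + 1.55 × 0.14/0.41 = 1.529.
Sorption retards both mechanisms: v_R = v/R = 0.3009 m/day, D_R = D/R = 0.1230 m²/day.
Peak time from v_R²t² + 2D_R t − x² = 0: t = (√(D_R² + v_R²x²) − D_R)/v_R².
√(D_R² + v_R²x²) = √(0.1230² + 0.3009² × 56.2²) = 16.91; v_R² = 0.09054.
t = (16.91 − 0.1230)/0.09054 = 185 days.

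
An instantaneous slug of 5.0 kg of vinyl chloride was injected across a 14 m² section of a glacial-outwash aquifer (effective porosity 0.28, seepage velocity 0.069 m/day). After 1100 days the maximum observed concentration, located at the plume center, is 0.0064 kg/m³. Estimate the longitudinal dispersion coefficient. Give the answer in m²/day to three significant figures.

At the plume center C_max = M/(n_e·A·√(4πDt)), so D = M²/(4πt·(n_e·A·C_max)²).
n_e·A·C_max = 0.28 × 14 × 0.0064 = 0.02509 kg/m.
D = 5.0²/(4π × 1100 × 0.02509²) = 2.87 m²/day.

2.87 m²/day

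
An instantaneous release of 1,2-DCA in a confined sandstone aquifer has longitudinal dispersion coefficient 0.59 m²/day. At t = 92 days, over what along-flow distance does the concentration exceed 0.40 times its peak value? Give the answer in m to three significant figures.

The plume is Gaussian with σ = √(2Dt) = √(2 × 0.59 × 92) = 10.42 m.
C/C_peak = exp(−Δx²/(2σ²)) = 0.40 ⇒ Δx = σ·√(−2 ln 0.40) = 10.42 × 1.354 = 14.11 m.
Width = 2Δx = 28.2 m.

28.2 m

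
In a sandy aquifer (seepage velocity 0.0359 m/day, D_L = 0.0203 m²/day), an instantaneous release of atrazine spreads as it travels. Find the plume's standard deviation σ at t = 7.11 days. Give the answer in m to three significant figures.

0.537 m

Dispersive spreading gives a Gaussian with σ² = 2Dt; advection only shifts the center.
σ = √(2 × 0.0203 × 7.11) = 0.537 m.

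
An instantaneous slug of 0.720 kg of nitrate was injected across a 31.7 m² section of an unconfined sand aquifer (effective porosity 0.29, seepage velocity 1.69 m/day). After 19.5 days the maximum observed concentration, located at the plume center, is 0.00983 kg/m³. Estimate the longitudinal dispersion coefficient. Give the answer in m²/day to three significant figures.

At the plume center C_max = M/(n_e·A·√(4πDt)), so D = M²/(4πt·(n_e·A·C_max)²).
n_e·A·C_max = 0.29 × 31.7 × 0.00983 = 0.09037 kg/m.
D = 0.720²/(4π × 19.5 × 0.09037²) = 0.259 m²/day.

0.259 m²/day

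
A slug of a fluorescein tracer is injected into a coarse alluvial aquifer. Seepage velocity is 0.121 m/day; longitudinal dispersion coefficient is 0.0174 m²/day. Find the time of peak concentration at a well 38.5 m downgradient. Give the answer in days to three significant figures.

For the 1D instantaneous-source solution, setting ∂C/∂t = 0 at fixed x gives v²t² + 2Dt − x² = 0, so t = (√(D² + v²x²) − D)/v².
√(D² + v²x²) = √(0.0174² + 0.121² × 38.5²) = 4.659; v² = 0.014641.
t = (4.659 − 0.0174)/0.014641 = 317 days (vs. the pure-advection estimate x/v = 318 d).

317 days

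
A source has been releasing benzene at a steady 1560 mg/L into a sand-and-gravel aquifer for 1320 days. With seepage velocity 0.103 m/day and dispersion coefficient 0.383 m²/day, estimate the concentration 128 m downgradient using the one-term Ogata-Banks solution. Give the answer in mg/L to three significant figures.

934 mg/L

For a continuous step input, C/C₀ ≈ ½·erfc((x−vt)/(2√(Dt))).
vt = 0.103 × 1320 = 135.96 m and 2√(Dt) = 2√(0.383 × 1320) = 44.97 m.
Argument (x−vt)/(2√(Dt)) = (128 − 135.96)/44.97 = -0.1770; ½·erfc(-0.1770) = 0.5988.
C = 1560 × 0.5988 = 934 mg/L.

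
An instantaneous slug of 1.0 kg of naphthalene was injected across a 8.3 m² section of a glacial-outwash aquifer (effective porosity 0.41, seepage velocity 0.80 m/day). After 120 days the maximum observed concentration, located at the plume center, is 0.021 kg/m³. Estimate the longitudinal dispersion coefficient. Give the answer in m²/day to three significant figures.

0.130 m²/day

At the plume center C_max = M/(n_e·A·√(4πDt)), so D = M²/(4πt·(n_e·A·C_max)²).
n_e·A·C_max = 0.41 × 8.3 × 0.021 = 0.07146 kg/m.
D = 1.0²/(4π × 120 × 0.07146²) = 0.130 m²/day.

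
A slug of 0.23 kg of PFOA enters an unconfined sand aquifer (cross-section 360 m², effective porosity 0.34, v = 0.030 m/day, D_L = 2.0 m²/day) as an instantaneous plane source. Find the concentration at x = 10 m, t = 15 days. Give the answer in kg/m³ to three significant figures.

For an instantaneous plane source, C(x,t) = M/(n_e·A·√(4πDt)) · exp(−(x−vt)²/(4Dt)), with n_e·A the pore (flow) area.
Plume center vt = 0.030 × 15 = 0.45 m, so the well at 10 m is 9.55 m downgradient of the peak.
√(4πDt) = 19.42 m, giving peak height M/(n_e·A·√(4πDt)) = 0.23/(0.34 × 360 × 19.42) = 9.676e-05 kg/m³.
(x−vt)²/(4Dt) = (9.55)²/(4 × 2.0 × 15) = 0.7600; exp(−0.7600) = 0.4677.
C = 9.676e-05 × 0.4677 = 4.53e-05 kg/m³.

4.53e-05 kg/m³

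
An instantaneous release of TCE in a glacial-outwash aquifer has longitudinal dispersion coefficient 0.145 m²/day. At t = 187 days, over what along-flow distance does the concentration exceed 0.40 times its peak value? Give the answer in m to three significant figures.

The plume is Gaussian with σ = √(2Dt) = √(2 × 0.145 × 187) = 7.364 m.
C/C_peak = exp(−Δx²/(2σ²)) = 0.40 ⇒ Δx = σ·√(−2 ln 0.40) = 7.364 × 1.354 = 9.971 m.
Width = 2Δx = 19.9 m.

19.9 m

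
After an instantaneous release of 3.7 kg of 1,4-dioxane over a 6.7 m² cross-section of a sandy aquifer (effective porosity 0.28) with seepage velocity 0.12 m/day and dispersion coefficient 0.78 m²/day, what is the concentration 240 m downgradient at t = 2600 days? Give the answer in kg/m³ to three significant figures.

For an instantaneous plane source, C(x,t) = M/(n_e·A·√(4πDt)) · exp(−(x−vt)²/(4Dt)), with n_e·A the pore (flow) area.
Plume center vt = 0.12 × 2600 = 312 m, so the well at 240 m is 72 m upgradient of the peak.
√(4πDt) = 159.6 m, giving peak height M/(n_e·A·√(4πDt)) = 3.7/(0.28 × 6.7 × 159.6) = 0.01236 kg/m³.
(x−vt)²/(4Dt) = (-72)²/(4 × 0.78 × 2600) = 0.6391; exp(−0.6391) = 0.5278.
C = 0.01236 × 0.5278 = 0.00652 kg/m³.

0.00652 kg/m³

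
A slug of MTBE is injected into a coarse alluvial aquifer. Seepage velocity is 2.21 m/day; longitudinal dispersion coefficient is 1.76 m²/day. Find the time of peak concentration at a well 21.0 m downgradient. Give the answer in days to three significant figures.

For the 1D instantaneous-source solution, setting ∂C/∂t = 0 at fixed x gives v²t² + 2Dt − x² = 0, so t = (√(D² + v²x²) − D)/v².
√(D² + v²x²) = √(1.76² + 2.21² × 21.0²) = 46.44; v² = 4.8841.
t = (46.44 − 1.76)/4.8841 = 9.15 days (vs. the pure-advection estimate x/v = 9.50 d).

9.15 days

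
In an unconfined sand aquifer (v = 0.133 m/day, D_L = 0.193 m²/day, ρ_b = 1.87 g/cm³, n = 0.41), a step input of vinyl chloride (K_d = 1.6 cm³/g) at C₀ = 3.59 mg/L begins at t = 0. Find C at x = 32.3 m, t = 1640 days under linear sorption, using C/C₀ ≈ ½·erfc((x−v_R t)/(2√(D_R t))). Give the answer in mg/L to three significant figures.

0.882 mg/L

Retardation factor R = 1 + ρ_b·K_d/n = 1 + 1.87 × 1.6/0.41 = 8.298.
Sorption retards both mechanisms: v_R = v/R = 0.01603 m/day, D_R = D/R = 0.02326 m²/day.
v_R·t = 0.01603 × 1640 = 26.2892 m; 2√(D_R t) = 12.35 m; argument = (32.3 − 26.2892)/12.35 = 0.4867.
C = C₀ × ½·erfc(0.4867) = 3.59 × 0.2456 = 0.882 mg/L.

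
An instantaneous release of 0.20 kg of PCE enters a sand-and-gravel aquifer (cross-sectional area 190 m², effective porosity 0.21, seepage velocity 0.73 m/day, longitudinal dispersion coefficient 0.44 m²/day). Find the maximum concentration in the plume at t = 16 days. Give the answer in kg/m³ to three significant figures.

0.000533 kg/m³

The peak of an instantaneous 1D plume sits at x = vt; there the Gaussian factor is 1 and C_max = M/(n_e·A·√(4πDt)), where n_e·A is the pore area the mass is dissolved in.
√(4πDt) = √(4π × 0.44 × 16) = 9.406 m, so C_max = 0.20/(0.21 × 190 × 9.406) = 0.000533 kg/m³.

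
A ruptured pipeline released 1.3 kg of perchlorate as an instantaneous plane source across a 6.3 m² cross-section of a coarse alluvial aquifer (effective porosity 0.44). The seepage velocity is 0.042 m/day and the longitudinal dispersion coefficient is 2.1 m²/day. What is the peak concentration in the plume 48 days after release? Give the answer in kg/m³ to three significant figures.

0.0132 kg/m³

The peak of an instantaneous 1D plume sits at x = vt; there the Gaussian factor is 1 and C_max = M/(n_e·A·√(4πDt)), where n_e·A is the pore area the mass is dissolved in.
√(4πDt) = √(4π × 2.1 × 48) = 35.59 m, so C_max = 1.3/(0.44 × 6.3 × 35.59) = 0.0132 kg/m³.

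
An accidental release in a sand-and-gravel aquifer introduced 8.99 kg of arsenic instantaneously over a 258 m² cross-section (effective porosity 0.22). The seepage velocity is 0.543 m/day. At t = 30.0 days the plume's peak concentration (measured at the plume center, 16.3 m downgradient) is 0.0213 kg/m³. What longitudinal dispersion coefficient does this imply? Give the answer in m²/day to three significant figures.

At the plume center C_max = M/(n_e·A·√(4πDt)), so D = M²/(4πt·(n_e·A·C_max)²).
n_e·A·C_max = 0.22 × 258 × 0.0213 = 1.209 kg/m.
D = 8.99²/(4π × 30.0 × 1.209²) = 0.147 m²/day.

0.147 m²/day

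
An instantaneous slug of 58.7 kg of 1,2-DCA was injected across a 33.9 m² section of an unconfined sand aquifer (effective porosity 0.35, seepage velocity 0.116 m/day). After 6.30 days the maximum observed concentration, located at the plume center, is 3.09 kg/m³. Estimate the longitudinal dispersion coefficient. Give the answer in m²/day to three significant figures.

At the plume center C_max = M/(n_e·A·√(4πDt)), so D = M²/(4πt·(n_e·A·C_max)²).
n_e·A·C_max = 0.35 × 33.9 × 3.09 = 36.66 kg/m.
D = 58.7²/(4π × 6.30 × 36.66²) = 0.0324 m²/day.

0.0324 m²/day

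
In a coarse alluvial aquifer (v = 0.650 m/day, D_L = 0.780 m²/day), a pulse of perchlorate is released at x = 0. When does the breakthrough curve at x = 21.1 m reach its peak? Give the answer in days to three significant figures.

For the 1D instantaneous-source solution, setting ∂C/∂t = 0 at fixed x gives v²t² + 2Dt − x² = 0, so t = (√(D² + v²x²) − D)/v².
√(D² + v²x²) = √(0.780² + 0.650² × 21.1²) = 13.74; v² = 0.4225.
t = (13.74 − 0.780)/0.4225 = 30.7 days (vs. the pure-advection estimate x/v = 32.5 d).

30.7 days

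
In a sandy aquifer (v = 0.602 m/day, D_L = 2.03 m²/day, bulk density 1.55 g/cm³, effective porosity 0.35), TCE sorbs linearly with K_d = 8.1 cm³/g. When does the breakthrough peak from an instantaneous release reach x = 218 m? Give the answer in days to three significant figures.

Retardation factor R = 1 + ρ_b·K_d/n = 1 + 1.55 × 8.1/0.35 = 36.87.
Sorption retards both mechanisms: v_R = v/R = 0.01633 m/day, D_R = D/R = 0.05506 m²/day.
Peak time from v_R²t² + 2D_R t − x² = 0: t = (√(D_R² + v_R²x²) − D_R)/v_R².
√(D_R² + v_R²x²) = √(0.05506² + 0.01633² × 218²) = 3.560; v_R² = 0.0002667.
t = (3.560 − 0.05506)/0.0002667 = 13100 days.

13100 days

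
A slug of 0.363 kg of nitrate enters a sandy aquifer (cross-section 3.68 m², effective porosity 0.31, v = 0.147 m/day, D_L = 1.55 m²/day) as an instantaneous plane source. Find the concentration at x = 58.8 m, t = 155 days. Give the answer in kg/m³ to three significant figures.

For an instantaneous plane source, C(x,t) = M/(n_e·A·√(4πDt)) · exp(−(x−vt)²/(4Dt)), with n_e·A the pore (flow) area.
Plume center vt = 0.147 × 155 = 22.785 m, so the well at 58.8 m is 36.015 m downgradient of the peak.
√(4πDt) = 54.95 m, giving peak height M/(n_e·A·√(4πDt)) = 0.363/(0.31 × 3.68 × 54.95) = 0.005791 kg/m³.
(x−vt)²/(4Dt) = (36.015)²/(4 × 1.55 × 155) = 1.350; exp(−1.350) = 0.2592.
C = 0.005791 × 0.2592 = 0.00150 kg/m³.

0.00150 kg/m³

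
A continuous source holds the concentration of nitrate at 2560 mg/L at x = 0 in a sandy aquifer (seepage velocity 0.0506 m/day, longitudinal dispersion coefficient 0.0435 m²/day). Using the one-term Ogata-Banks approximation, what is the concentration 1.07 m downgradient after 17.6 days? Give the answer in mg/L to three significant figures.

1130 mg/L

For a continuous step input, C/C₀ ≈ ½·erfc((x−vt)/(2√(Dt))).
vt = 0.0506 × 17.6 = 0.89056 m and 2√(Dt) = 2√(0.0435 × 17.6) = 1.750 m.
Argument (x−vt)/(2√(Dt)) = (1.07 − 0.89056)/1.750 = 0.1025; ½·erfc(0.1025) = 0.4424.
C = 2560 × 0.4424 = 1130 mg/L.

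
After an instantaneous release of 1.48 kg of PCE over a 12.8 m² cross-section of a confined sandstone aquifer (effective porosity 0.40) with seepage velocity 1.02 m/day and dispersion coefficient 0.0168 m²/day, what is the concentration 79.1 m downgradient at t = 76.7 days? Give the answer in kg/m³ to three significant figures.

For an instantaneous plane source, C(x,t) = M/(n_e·A·√(4πDt)) · exp(−(x−vt)²/(4Dt)), with n_e·A the pore (flow) area.
Plume center vt = 1.02 × 76.7 = 78.234 m, so the well at 79.1 m is 0.866 m downgradient of the peak.
√(4πDt) = 4.024 m, giving peak height M/(n_e·A·√(4πDt)) = 1.48/(0.40 × 12.8 × 4.024) = 0.07183 kg/m³.
(x−vt)²/(4Dt) = (0.866)²/(4 × 0.0168 × 76.7) = 0.1455; exp(−0.1455) = 0.8646.
C = 0.07183 × 0.8646 = 0.0621 kg/m³.

0.0621 kg/m³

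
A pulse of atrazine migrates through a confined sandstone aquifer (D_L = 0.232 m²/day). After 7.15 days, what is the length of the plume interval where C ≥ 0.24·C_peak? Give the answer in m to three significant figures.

6.15 m

The plume is Gaussian with σ = √(2Dt) = √(2 × 0.232 × 7.15) = 1.821 m.
C/C_peak = exp(−Δx²/(2σ²)) = 0.24 ⇒ Δx = σ·√(−2 ln 0.24) = 1.821 × 1.689 = 3.076 m.
Width = 2Δx = 6.15 m.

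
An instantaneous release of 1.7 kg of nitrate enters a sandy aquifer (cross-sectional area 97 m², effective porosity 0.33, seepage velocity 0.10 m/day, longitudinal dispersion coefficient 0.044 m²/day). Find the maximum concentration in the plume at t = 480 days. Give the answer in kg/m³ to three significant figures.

0.00326 kg/m³

The peak of an instantaneous 1D plume sits at x = vt; there the Gaussian factor is 1 and C_max = M/(n_e·A·√(4πDt)), where n_e·A is the pore area the mass is dissolved in.
√(4πDt) = √(4π × 0.044 × 480) = 16.29 m, so C_max = 1.7/(0.33 × 97 × 16.29) = 0.00326 kg/m³.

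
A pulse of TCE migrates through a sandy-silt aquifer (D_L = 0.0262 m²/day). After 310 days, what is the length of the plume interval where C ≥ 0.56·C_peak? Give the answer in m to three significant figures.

8.68 m

The plume is Gaussian with σ = √(2Dt) = √(2 × 0.0262 × 310) = 4.030 m.
C/C_peak = exp(−Δx²/(2σ²)) = 0.56 ⇒ Δx = σ·√(−2 ln 0.56) = 4.030 × 1.077 = 4.340 m.
Width = 2Δx = 8.68 m.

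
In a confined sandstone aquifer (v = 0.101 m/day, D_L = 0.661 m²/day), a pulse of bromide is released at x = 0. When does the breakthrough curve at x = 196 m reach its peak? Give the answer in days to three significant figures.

For the 1D instantaneous-source solution, setting ∂C/∂t = 0 at fixed x gives v²t² + 2Dt − x² = 0, so t = (√(D² + v²x²) − D)/v².
√(D² + v²x²) = √(0.661² + 0.101² × 196²) = 19.81; v² = 0.010201.
t = (19.81 − 0.661)/0.010201 = 1880 days (vs. the pure-advection estimate x/v = 1940 d).

1880 days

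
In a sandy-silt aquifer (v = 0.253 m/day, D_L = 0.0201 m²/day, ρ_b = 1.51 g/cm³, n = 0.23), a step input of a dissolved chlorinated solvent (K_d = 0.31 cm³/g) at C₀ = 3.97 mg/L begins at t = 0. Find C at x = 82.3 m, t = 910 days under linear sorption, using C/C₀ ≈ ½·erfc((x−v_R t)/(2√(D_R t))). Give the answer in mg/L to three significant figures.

0.126 mg/L

Retardation factor R = 1 + ρ_b·K_d/n = 1 + 1.51 × 0.31/0.23 = 3.035.
Sorption retards both mechanisms: v_R = v/R = 0.08336 m/day, D_R = D/R = 0.006623 m²/day.
v_R·t = 0.08336 × 910 = 75.8576 m; 2√(D_R t) = 4.910 m; argument = (82.3 − 75.8576)/4.910 = 1.312.
C = C₀ × ½·erfc(1.312) = 3.97 × 0.03177 = 0.126 mg/L.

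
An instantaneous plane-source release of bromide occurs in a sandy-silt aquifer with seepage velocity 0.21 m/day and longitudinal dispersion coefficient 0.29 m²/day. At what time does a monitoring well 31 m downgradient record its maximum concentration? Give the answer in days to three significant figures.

For the 1D instantaneous-source solution, setting ∂C/∂t = 0 at fixed x gives v²t² + 2Dt − x² = 0, so t = (√(D² + v²x²) − D)/v².
√(D² + v²x²) = √(0.29² + 0.21² × 31²) = 6.516; v² = 0.0441.
t = (6.516 − 0.29)/0.0441 = 141 days (vs. the pure-advection estimate x/v = 148 d).

141 days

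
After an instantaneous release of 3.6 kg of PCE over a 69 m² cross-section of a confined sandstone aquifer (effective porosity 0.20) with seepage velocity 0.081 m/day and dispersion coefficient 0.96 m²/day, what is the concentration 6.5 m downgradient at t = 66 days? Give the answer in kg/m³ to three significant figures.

For an instantaneous plane source, C(x,t) = M/(n_e·A·√(4πDt)) · exp(−(x−vt)²/(4Dt)), with n_e·A the pore (flow) area.
Plume center vt = 0.081 × 66 = 5.346 m, so the well at 6.5 m is 1.154 m downgradient of the peak.
√(4πDt) = 28.22 m, giving peak height M/(n_e·A·√(4πDt)) = 3.6/(0.20 × 69 × 28.22) = 0.009244 kg/m³.
(x−vt)²/(4Dt) = (1.154)²/(4 × 0.96 × 66) = 0.005255; exp(−0.005255) = 0.9948.
C = 0.009244 × 0.9948 = 0.00920 kg/m³.

0.00920 kg/m³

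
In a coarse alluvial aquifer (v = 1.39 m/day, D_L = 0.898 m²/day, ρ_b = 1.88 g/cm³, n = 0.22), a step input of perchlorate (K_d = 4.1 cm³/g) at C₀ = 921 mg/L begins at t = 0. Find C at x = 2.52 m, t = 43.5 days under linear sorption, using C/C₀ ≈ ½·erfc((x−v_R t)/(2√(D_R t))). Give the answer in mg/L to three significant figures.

Retardation factor R = 1 + ρ_b·K_d/n = 1 + 1.88 × 4.1/0.22 = 36.04.
Sorption retards both mechanisms: v_R = v/R = 0.03857 m/day, D_R = D/R = 0.02492 m²/day.
v_R·t = 0.03857 × 43.5 = 1.677795 m; 2√(D_R t) = 2.082 m; argument = (2.52 − 1.677795)/2.082 = 0.4045.
C = C₀ × ½·erfc(0.4045) = 921 × 0.2836 = 261 mg/L.

261 mg/L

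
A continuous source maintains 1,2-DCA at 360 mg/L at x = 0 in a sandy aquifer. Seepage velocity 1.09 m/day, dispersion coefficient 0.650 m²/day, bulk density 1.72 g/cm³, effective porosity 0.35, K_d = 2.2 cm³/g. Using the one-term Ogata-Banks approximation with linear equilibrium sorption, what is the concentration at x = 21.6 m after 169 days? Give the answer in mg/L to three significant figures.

Retardation factor R = 1 + ρ_b·K_d/n = 1 + 1.72 × 2.2/0.35 = 11.81.
Sorption retards both mechanisms: v_R = v/R = 0.09229 m/day, D_R = D/R = 0.05504 m²/day.
v_R·t = 0.09229 × 169 = 15.59701 m; 2√(D_R t) = 6.100 m; argument = (21.6 − 15.59701)/6.100 = 0.9841.
C = C₀ × ½·erfc(0.9841) = 360 × 0.08200 = 29.5 mg/L.

29.5 mg/L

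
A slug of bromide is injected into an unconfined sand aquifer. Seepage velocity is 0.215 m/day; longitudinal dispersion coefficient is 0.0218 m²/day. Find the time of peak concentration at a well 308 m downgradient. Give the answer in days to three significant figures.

For the 1D instantaneous-source solution, setting ∂C/∂t = 0 at fixed x gives v²t² + 2Dt − x² = 0, so t = (√(D² + v²x²) − D)/v².
√(D² + v²x²) = √(0.0218² + 0.215² × 308²) = 66.22; v² = 0.046225.
t = (66.22 − 0.0218)/0.046225 = 1430 days (vs. the pure-advection estimate x/v = 1430 d).

1430 days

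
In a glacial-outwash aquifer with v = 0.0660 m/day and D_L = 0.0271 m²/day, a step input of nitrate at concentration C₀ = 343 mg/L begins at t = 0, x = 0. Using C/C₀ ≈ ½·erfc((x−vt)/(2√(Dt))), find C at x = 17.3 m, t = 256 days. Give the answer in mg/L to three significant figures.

For a continuous step input, C/C₀ ≈ ½·erfc((x−vt)/(2√(Dt))).
vt = 0.0660 × 256 = 16.896 m and 2√(Dt) = 2√(0.0271 × 256) = 5.268 m.
Argument (x−vt)/(2√(Dt)) = (17.3 − 16.896)/5.268 = 0.07669; ½·erfc(0.07669) = 0.4568.
C = 343 × 0.4568 = 157 mg/L.

157 mg/L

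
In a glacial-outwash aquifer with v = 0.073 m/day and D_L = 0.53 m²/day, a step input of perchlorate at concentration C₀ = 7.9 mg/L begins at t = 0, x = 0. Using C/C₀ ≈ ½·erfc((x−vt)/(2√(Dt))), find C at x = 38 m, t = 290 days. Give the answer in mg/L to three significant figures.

1.33 mg/L

For a continuous step input, C/C₀ ≈ ½·erfc((x−vt)/(2√(Dt))).
vt = 0.073 × 290 = 21.17 m and 2√(Dt) = 2√(0.53 × 290) = 24.80 m.
Argument (x−vt)/(2√(Dt)) = (38 − 21.17)/24.80 = 0.6786; ½·erfc(0.6786) = 0.1686.
C = 7.9 × 0.1686 = 1.33 mg/L.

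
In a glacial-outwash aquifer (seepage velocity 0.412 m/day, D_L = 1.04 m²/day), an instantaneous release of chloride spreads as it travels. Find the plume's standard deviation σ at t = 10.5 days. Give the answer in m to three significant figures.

4.67 m

Dispersive spreading gives a Gaussian with σ² = 2Dt; advection only shifts the center.
σ = √(2 × 1.04 × 10.5) = 4.67 m.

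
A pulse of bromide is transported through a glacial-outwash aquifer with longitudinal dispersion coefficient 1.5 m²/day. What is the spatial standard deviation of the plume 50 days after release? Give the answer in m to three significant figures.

12.2 m

Dispersive spreading gives a Gaussian with σ² = 2Dt; advection only shifts the center.
σ = √(2 × 1.5 × 50) = 12.2 m.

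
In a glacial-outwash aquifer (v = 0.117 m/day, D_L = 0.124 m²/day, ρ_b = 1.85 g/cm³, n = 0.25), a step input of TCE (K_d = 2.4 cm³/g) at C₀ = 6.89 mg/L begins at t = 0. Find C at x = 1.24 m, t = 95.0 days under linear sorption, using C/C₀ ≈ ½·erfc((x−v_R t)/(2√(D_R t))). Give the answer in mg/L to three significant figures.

Retardation factor R = 1 + ρ_b·K_d/n = 1 + 1.85 × 2.4/0.25 = 18.76.
Sorption retards both mechanisms: v_R = v/R = 0.006237 m/day, D_R = D/R = 0.006610 m²/day.
v_R·t = 0.006237 × 95.0 = 0.592515 m; 2√(D_R t) = 1.585 m; argument = (1.24 − 0.592515)/1.585 = 0.4085.
C = C₀ × ½·erfc(0.4085) = 6.89 × 0.2817 = 1.94 mg/L.

1.94 mg/L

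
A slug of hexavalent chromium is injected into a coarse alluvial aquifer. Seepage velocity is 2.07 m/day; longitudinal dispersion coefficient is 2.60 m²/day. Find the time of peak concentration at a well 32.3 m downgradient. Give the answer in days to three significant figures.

15.0 days

For the 1D instantaneous-source solution, setting ∂C/∂t = 0 at fixed x gives v²t² + 2Dt − x² = 0, so t = (√(D² + v²x²) − D)/v².
√(D² + v²x²) = √(2.60² + 2.07² × 32.3²) = 66.91; v² = 4.2849.
t = (66.91 − 2.60)/4.2849 = 15.0 days (vs. the pure-advection estimate x/v = 15.6 d).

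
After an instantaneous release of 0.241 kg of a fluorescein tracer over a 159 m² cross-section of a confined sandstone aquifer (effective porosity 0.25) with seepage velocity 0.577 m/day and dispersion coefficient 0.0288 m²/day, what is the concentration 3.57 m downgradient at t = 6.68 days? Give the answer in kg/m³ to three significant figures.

0.00351 kg/m³

For an instantaneous plane source, C(x,t) = M/(n_e·A·√(4πDt)) · exp(−(x−vt)²/(4Dt)), with n_e·A the pore (flow) area.
Plume center vt = 0.577 × 6.68 = 3.85436 m, so the well at 3.57 m is 0.28436 m upgradient of the peak.
√(4πDt) = 1.555 m, giving peak height M/(n_e·A·√(4πDt)) = 0.241/(0.25 × 159 × 1.555) = 0.003899 kg/m³.
(x−vt)²/(4Dt) = (-0.28436)²/(4 × 0.0288 × 6.68) = 0.1051; exp(−0.1051) = 0.9002.
C = 0.003899 × 0.9002 = 0.00351 kg/m³.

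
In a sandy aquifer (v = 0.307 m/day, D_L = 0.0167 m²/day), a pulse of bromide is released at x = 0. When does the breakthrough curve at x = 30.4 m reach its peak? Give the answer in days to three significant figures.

98.8 days

For the 1D instantaneous-source solution, setting ∂C/∂t = 0 at fixed x gives v²t² + 2Dt − x² = 0, so t = (√(D² + v²x²) − D)/v².
√(D² + v²x²) = √(0.0167² + 0.307² × 30.4²) = 9.333; v² = 0.094249.
t = (9.333 − 0.0167)/0.094249 = 98.8 days (vs. the pure-advection estimate x/v = 99.0 d).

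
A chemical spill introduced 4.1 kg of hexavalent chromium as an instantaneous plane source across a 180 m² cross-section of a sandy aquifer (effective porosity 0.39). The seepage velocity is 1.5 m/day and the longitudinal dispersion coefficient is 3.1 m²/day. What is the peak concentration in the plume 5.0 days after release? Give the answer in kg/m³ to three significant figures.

The peak of an instantaneous 1D plume sits at x = vt; there the Gaussian factor is 1 and C_max = M/(n_e·A·√(4πDt)), where n_e·A is the pore area the mass is dissolved in.
√(4πDt) = √(4π × 3.1 × 5.0) = 13.96 m, so C_max = 4.1/(0.39 × 180 × 13.96) = 0.00418 kg/m³.

0.00418 kg/m³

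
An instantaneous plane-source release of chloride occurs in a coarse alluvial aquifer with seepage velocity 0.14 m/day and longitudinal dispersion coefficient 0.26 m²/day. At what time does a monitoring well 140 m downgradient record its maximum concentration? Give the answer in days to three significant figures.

987 days

For the 1D instantaneous-source solution, setting ∂C/∂t = 0 at fixed x gives v²t² + 2Dt − x² = 0, so t = (√(D² + v²x²) − D)/v².
√(D² + v²x²) = √(0.26² + 0.14² × 140²) = 19.60; v² = 0.0196.
t = (19.60 − 0.26)/0.0196 = 987 days (vs. the pure-advection estimate x/v = 1000 d).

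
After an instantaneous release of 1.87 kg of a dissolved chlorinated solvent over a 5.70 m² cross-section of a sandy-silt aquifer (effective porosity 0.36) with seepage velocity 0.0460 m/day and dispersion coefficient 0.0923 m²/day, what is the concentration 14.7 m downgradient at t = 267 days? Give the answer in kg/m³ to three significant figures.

0.0488 kg/m³

For an instantaneous plane source, C(x,t) = M/(n_e·A·√(4πDt)) · exp(−(x−vt)²/(4Dt)), with n_e·A the pore (flow) area.
Plume center vt = 0.0460 × 267 = 12.282 m, so the well at 14.7 m is 2.418 m downgradient of the peak.
√(4πDt) = 17.60 m, giving peak height M/(n_e·A·√(4πDt)) = 1.87/(0.36 × 5.70 × 17.60) = 0.05178 kg/m³.
(x−vt)²/(4Dt) = (2.418)²/(4 × 0.0923 × 267) = 0.05931; exp(−0.05931) = 0.9424.
C = 0.05178 × 0.9424 = 0.0488 kg/m³.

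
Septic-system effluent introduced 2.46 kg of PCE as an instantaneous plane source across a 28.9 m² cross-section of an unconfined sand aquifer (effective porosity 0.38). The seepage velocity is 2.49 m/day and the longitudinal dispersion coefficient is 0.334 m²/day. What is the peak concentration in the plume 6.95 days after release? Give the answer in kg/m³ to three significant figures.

0.0415 kg/m³

The peak of an instantaneous 1D plume sits at x = vt; there the Gaussian factor is 1 and C_max = M/(n_e·A·√(4πDt)), where n_e·A is the pore area the mass is dissolved in.
√(4πDt) = √(4π × 0.334 × 6.95) = 5.401 m, so C_max = 2.46/(0.38 × 28.9 × 5.401) = 0.0415 kg/m³.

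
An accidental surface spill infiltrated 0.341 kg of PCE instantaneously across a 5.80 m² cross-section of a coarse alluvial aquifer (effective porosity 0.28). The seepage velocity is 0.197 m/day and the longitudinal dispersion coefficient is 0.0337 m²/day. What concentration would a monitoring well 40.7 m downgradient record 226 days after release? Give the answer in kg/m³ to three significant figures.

0.0133 kg/m³

For an instantaneous plane source, C(x,t) = M/(n_e·A·√(4πDt)) · exp(−(x−vt)²/(4Dt)), with n_e·A the pore (flow) area.
Plume center vt = 0.197 × 226 = 44.522 m, so the well at 40.7 m is 3.822 m upgradient of the peak.
√(4πDt) = 9.783 m, giving peak height M/(n_e·A·√(4πDt)) = 0.341/(0.28 × 5.80 × 9.783) = 0.02146 kg/m³.
(x−vt)²/(4Dt) = (-3.822)²/(4 × 0.0337 × 226) = 0.4795; exp(−0.4795) = 0.6191.
C = 0.02146 × 0.6191 = 0.0133 kg/m³.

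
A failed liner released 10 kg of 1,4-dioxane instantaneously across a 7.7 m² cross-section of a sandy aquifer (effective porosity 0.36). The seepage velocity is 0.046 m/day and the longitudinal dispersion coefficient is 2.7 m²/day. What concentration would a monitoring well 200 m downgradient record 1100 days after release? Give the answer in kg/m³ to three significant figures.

For an instantaneous plane source, C(x,t) = M/(n_e·A·√(4πDt)) · exp(−(x−vt)²/(4Dt)), with n_e·A the pore (flow) area.
Plume center vt = 0.046 × 1100 = 50.6 m, so the well at 200 m is 149.4 m downgradient of the peak.
√(4πDt) = 193.2 m, giving peak height M/(n_e·A·√(4πDt)) = 10/(0.36 × 7.7 × 193.2) = 0.01867 kg/m³.
(x−vt)²/(4Dt) = (149.4)²/(4 × 2.7 × 1100) = 1.879; exp(−1.879) = 0.1527.
C = 0.01867 × 0.1527 = 0.00285 kg/m³.

0.00285 kg/m³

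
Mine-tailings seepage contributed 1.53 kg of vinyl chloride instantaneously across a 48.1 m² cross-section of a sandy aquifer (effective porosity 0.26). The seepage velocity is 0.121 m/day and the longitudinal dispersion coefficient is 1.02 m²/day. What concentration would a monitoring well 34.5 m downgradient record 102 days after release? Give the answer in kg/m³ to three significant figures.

For an instantaneous plane source, C(x,t) = M/(n_e·A·√(4πDt)) · exp(−(x−vt)²/(4Dt)), with n_e·A the pore (flow) area.
Plume center vt = 0.121 × 102 = 12.342 m, so the well at 34.5 m is 22.158 m downgradient of the peak.
√(4πDt) = 36.16 m, giving peak height M/(n_e·A·√(4πDt)) = 1.53/(0.26 × 48.1 × 36.16) = 0.003383 kg/m³.
(x−vt)²/(4Dt) = (22.158)²/(4 × 1.02 × 102) = 1.180; exp(−1.180) = 0.3073.
C = 0.003383 × 0.3073 = 0.00104 kg/m³.

0.00104 kg/m³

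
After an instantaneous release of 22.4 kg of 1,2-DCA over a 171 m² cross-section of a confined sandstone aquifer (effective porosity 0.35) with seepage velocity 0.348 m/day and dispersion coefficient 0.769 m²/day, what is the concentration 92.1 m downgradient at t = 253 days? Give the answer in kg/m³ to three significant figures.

0.00741 kg/m³

For an instantaneous plane source, C(x,t) = M/(n_e·A·√(4πDt)) · exp(−(x−vt)²/(4Dt)), with n_e·A the pore (flow) area.
Plume center vt = 0.348 × 253 = 88.044 m, so the well at 92.1 m is 4.056 m downgradient of the peak.
√(4πDt) = 49.45 m, giving peak height M/(n_e·A·√(4πDt)) = 22.4/(0.35 × 171 × 49.45) = 0.007569 kg/m³.
(x−vt)²/(4Dt) = (4.056)²/(4 × 0.769 × 253) = 0.02114; exp(−0.02114) = 0.9791.
C = 0.007569 × 0.9791 = 0.00741 kg/m³.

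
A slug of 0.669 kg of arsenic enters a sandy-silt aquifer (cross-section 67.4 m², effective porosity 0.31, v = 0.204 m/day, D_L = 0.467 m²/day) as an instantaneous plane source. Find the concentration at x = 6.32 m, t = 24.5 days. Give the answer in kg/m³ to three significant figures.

For an instantaneous plane source, C(x,t) = M/(n_e·A·√(4πDt)) · exp(−(x−vt)²/(4Dt)), with n_e·A the pore (flow) area.
Plume center vt = 0.204 × 24.5 = 4.998 m, so the well at 6.32 m is 1.322 m downgradient of the peak.
√(4πDt) = 11.99 m, giving peak height M/(n_e·A·√(4πDt)) = 0.669/(0.31 × 67.4 × 11.99) = 0.002670 kg/m³.
(x−vt)²/(4Dt) = (1.322)²/(4 × 0.467 × 24.5) = 0.03819; exp(−0.03819) = 0.9625.
C = 0.002670 × 0.9625 = 0.00257 kg/m³.

0.00257 kg/m³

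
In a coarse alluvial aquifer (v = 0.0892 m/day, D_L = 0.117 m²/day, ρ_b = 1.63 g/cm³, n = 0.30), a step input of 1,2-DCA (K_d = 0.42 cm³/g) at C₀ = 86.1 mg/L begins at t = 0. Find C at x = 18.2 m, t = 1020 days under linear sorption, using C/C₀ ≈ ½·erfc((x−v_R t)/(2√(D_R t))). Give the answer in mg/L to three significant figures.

74.7 mg/L

Retardation factor R = 1 + ρ_b·K_d/n = 1 + 1.63 × 0.42/0.30 = 3.282.
Sorption retards both mechanisms: v_R = v/R = 0.02718 m/day, D_R = D/R = 0.03565 m²/day.
v_R·t = 0.02718 × 1020 = 27.7236 m; 2√(D_R t) = 12.06 m; argument = (18.2 − 27.7236)/12.06 = -0.7897.
C = C₀ × ½·erfc(-0.7897) = 86.1 × 0.8680 = 74.7 mg/L.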